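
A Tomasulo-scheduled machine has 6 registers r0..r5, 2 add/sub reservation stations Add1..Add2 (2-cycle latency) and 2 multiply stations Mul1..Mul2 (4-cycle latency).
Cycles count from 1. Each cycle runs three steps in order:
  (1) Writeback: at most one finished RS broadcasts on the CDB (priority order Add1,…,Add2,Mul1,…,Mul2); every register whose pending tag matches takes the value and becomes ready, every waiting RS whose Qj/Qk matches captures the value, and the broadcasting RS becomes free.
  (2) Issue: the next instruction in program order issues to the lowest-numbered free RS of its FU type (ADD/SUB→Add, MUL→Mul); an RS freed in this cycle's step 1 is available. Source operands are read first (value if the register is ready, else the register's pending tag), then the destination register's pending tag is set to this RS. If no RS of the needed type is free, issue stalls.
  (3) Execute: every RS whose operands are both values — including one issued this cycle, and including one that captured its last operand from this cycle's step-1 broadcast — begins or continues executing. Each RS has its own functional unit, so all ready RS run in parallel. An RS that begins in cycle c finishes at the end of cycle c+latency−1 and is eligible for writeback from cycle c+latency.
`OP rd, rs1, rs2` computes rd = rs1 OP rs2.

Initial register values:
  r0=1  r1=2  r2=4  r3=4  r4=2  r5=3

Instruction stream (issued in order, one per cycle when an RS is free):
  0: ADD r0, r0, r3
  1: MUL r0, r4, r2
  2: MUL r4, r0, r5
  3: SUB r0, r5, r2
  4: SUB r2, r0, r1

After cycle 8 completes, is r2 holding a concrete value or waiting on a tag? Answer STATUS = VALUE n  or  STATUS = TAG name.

  c1: issue ADD r0<-Add1  regs: r0:Add1,r1:2,r2:4,r3:4,r4:2,r5:3
  c2: issue MUL r0<-Mul1  regs: r0:Mul1,r1:2,r2:4,r3:4,r4:2,r5:3
  c3: CDB Add1=5; issue MUL r4<-Mul2  regs: r0:Mul1,r1:2,r2:4,r3:4,r4:Mul2,r5:3
  c4: issue SUB r0<-Add1  regs: r0:Add1,r1:2,r2:4,r3:4,r4:Mul2,r5:3
  c5: issue SUB r2<-Add2  regs: r0:Add1,r1:2,r2:Add2,r3:4,r4:Mul2,r5:3
  c6: CDB Add1=-1  regs: r0:-1,r1:2,r2:Add2,r3:4,r4:Mul2,r5:3
  c7: CDB Mul1=8  regs: r0:-1,r1:2,r2:Add2,r3:4,r4:Mul2,r5:3
  c8: CDB Add2=-3  regs: r0:-1,r1:2,r2:-3,r3:4,r4:Mul2,r5:3

STATUS = VALUE -3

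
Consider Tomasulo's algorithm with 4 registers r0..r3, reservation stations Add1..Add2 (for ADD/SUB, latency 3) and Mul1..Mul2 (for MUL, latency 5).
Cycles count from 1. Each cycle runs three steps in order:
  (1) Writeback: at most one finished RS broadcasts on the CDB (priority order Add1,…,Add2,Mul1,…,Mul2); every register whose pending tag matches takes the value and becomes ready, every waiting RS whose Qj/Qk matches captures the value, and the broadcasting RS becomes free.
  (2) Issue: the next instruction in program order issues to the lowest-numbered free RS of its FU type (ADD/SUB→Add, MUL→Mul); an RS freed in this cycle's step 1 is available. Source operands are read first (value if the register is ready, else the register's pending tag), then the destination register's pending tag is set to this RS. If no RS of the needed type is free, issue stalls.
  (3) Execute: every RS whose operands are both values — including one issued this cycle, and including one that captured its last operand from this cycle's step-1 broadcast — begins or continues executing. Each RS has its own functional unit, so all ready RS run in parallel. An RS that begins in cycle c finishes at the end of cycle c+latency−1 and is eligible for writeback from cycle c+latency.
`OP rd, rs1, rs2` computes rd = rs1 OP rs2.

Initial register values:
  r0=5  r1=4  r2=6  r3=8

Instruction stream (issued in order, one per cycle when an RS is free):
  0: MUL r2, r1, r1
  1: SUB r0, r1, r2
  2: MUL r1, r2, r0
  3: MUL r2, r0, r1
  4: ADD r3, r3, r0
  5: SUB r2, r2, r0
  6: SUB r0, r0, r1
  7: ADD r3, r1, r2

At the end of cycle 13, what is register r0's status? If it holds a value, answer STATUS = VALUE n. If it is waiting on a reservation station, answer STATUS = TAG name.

cycle 1: issue MUL r2<-Mul1 // r0:5,r1:4,r2:Mul1,r3:8
cycle 2: issue SUB r0<-Add1 // r0:Add1,r1:4,r2:Mul1,r3:8
cycle 3: issue MUL r1<-Mul2 // r0:Add1,r1:Mul2,r2:Mul1,r3:8
cycle 4: stall // r0:Add1,r1:Mul2,r2:Mul1,r3:8
cycle 5: stall // r0:Add1,r1:Mul2,r2:Mul1,r3:8
cycle 6: CDB Mul1=16; issue MUL r2<-Mul1 // r0:Add1,r1:Mul2,r2:Mul1,r3:8
cycle 7: issue ADD r3<-Add2 // r0:Add1,r1:Mul2,r2:Mul1,r3:Add2
cycle 8: stall // r0:Add1,r1:Mul2,r2:Mul1,r3:Add2
cycle 9: CDB Add1=-12; issue SUB r2<-Add1 // r0:-12,r1:Mul2,r2:Add1,r3:Add2
cycle 10: stall // r0:-12,r1:Mul2,r2:Add1,r3:Add2
cycle 11: stall // r0:-12,r1:Mul2,r2:Add1,r3:Add2
cycle 12: CDB Add2=-4; issue SUB r0<-Add2 // r0:Add2,r1:Mul2,r2:Add1,r3:-4
cycle 13: stall // r0:Add2,r1:Mul2,r2:Add1,r3:-4

STATUS = TAG Add2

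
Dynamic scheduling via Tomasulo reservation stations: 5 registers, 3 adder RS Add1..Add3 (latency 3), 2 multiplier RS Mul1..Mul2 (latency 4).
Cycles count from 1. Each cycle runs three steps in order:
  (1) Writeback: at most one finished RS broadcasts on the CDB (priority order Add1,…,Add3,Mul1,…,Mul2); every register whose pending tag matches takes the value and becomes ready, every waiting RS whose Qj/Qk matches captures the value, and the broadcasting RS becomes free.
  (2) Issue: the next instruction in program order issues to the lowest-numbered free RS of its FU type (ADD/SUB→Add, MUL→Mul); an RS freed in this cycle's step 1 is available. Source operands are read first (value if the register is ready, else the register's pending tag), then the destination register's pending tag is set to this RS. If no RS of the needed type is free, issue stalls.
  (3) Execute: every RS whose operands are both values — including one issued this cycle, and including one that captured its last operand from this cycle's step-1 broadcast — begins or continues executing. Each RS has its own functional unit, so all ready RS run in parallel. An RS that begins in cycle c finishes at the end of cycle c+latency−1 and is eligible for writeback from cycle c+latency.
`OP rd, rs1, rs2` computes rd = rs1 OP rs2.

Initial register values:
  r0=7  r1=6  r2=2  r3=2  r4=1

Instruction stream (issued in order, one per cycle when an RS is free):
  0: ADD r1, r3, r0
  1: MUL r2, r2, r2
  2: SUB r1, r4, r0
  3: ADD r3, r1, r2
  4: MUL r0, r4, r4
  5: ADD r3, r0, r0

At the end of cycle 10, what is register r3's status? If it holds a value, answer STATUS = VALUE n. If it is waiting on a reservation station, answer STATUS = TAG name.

STATUS = TAG Add2

  c1: issue ADD r1<-Add1  regs: r0:7,r1:Add1,r2:2,r3:2,r4:1
  c2: issue MUL r2<-Mul1  regs: r0:7,r1:Add1,r2:Mul1,r3:2,r4:1
  c3: issue SUB r1<-Add2  regs: r0:7,r1:Add2,r2:Mul1,r3:2,r4:1
  c4: CDB Add1=9; issue ADD r3<-Add1  regs: r0:7,r1:Add2,r2:Mul1,r3:Add1,r4:1
  c5: issue MUL r0<-Mul2  regs: r0:Mul2,r1:Add2,r2:Mul1,r3:Add1,r4:1
  c6: CDB Add2=-6; issue ADD r3<-Add2  regs: r0:Mul2,r1:-6,r2:Mul1,r3:Add2,r4:1
  c7: CDB Mul1=4  regs: r0:Mul2,r1:-6,r2:4,r3:Add2,r4:1
  c8: -  regs: r0:Mul2,r1:-6,r2:4,r3:Add2,r4:1
  c9: CDB Mul2=1  regs: r0:1,r1:-6,r2:4,r3:Add2,r4:1
  c10: CDB Add1=-2  regs: r0:1,r1:-6,r2:4,r3:Add2,r4:1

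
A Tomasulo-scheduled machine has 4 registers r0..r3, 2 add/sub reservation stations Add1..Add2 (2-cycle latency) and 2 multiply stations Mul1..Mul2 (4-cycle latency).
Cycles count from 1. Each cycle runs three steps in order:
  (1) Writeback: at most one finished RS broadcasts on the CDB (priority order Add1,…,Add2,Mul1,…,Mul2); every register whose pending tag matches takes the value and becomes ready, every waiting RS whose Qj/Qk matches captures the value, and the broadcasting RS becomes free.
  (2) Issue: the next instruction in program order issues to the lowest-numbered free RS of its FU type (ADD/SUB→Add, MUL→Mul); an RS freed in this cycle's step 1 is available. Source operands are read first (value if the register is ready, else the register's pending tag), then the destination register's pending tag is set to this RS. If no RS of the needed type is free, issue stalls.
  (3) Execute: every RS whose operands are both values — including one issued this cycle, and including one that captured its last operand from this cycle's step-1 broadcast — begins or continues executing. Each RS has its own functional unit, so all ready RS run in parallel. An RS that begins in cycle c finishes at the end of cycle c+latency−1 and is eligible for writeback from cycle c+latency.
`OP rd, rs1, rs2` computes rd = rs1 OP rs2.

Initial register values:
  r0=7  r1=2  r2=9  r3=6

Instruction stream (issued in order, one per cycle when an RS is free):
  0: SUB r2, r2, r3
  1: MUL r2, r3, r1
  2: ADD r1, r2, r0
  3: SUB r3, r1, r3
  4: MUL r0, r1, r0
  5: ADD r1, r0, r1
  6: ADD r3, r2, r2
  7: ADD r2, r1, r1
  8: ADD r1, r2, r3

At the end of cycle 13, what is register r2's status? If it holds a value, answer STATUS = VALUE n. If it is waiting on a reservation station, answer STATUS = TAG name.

STATUS = TAG Add2

cycle 1: issue SUB r2<-Add1 // r0:7,r1:2,r2:Add1,r3:6
cycle 2: issue MUL r2<-Mul1 // r0:7,r1:2,r2:Mul1,r3:6
cycle 3: CDB Add1=3; issue ADD r1<-Add1 // r0:7,r1:Add1,r2:Mul1,r3:6
cycle 4: issue SUB r3<-Add2 // r0:7,r1:Add1,r2:Mul1,r3:Add2
cycle 5: issue MUL r0<-Mul2 // r0:Mul2,r1:Add1,r2:Mul1,r3:Add2
cycle 6: CDB Mul1=12; stall // r0:Mul2,r1:Add1,r2:12,r3:Add2
cycle 7: stall // r0:Mul2,r1:Add1,r2:12,r3:Add2
cycle 8: CDB Add1=19; issue ADD r1<-Add1 // r0:Mul2,r1:Add1,r2:12,r3:Add2
cycle 9: stall // r0:Mul2,r1:Add1,r2:12,r3:Add2
cycle 10: CDB Add2=13; issue ADD r3<-Add2 // r0:Mul2,r1:Add1,r2:12,r3:Add2
cycle 11: stall // r0:Mul2,r1:Add1,r2:12,r3:Add2
cycle 12: CDB Add2=24; issue ADD r2<-Add2 // r0:Mul2,r1:Add1,r2:Add2,r3:24
cycle 13: CDB Mul2=133; stall // r0:133,r1:Add1,r2:Add2,r3:24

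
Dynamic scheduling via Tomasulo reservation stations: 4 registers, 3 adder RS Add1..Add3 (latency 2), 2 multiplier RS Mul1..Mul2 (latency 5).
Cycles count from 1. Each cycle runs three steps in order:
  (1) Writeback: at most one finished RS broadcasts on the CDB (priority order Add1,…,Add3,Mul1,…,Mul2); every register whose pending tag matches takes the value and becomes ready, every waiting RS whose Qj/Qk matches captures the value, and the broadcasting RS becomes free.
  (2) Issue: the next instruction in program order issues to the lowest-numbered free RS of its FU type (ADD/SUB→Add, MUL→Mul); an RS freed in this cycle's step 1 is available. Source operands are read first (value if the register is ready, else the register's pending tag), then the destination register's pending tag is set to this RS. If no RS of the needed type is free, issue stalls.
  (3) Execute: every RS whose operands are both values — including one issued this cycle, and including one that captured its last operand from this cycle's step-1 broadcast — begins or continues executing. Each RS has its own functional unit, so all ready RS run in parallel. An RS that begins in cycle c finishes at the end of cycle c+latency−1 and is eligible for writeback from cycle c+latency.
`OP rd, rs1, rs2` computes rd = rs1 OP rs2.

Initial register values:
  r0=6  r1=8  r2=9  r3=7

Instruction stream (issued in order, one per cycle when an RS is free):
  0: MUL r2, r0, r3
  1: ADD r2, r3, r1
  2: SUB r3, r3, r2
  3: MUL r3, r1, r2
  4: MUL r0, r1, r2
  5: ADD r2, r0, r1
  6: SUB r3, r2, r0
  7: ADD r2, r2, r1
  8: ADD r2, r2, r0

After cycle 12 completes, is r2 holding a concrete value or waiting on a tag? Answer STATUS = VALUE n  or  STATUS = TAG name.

STATUS = TAG Add3

  c1: issue MUL r2<-Mul1  regs: r0:6,r1:8,r2:Mul1,r3:7
  c2: issue ADD r2<-Add1  regs: r0:6,r1:8,r2:Add1,r3:7
  c3: issue SUB r3<-Add2  regs: r0:6,r1:8,r2:Add1,r3:Add2
  c4: CDB Add1=15; issue MUL r3<-Mul2  regs: r0:6,r1:8,r2:15,r3:Mul2
  c5: stall  regs: r0:6,r1:8,r2:15,r3:Mul2
  c6: CDB Add2=-8; stall  regs: r0:6,r1:8,r2:15,r3:Mul2
  c7: CDB Mul1=42; issue MUL r0<-Mul1  regs: r0:Mul1,r1:8,r2:15,r3:Mul2
  c8: issue ADD r2<-Add1  regs: r0:Mul1,r1:8,r2:Add1,r3:Mul2
  c9: CDB Mul2=120; issue SUB r3<-Add2  regs: r0:Mul1,r1:8,r2:Add1,r3:Add2
  c10: issue ADD r2<-Add3  regs: r0:Mul1,r1:8,r2:Add3,r3:Add2
  c11: stall  regs: r0:Mul1,r1:8,r2:Add3,r3:Add2
  c12: CDB Mul1=120; stall  regs: r0:120,r1:8,r2:Add3,r3:Add2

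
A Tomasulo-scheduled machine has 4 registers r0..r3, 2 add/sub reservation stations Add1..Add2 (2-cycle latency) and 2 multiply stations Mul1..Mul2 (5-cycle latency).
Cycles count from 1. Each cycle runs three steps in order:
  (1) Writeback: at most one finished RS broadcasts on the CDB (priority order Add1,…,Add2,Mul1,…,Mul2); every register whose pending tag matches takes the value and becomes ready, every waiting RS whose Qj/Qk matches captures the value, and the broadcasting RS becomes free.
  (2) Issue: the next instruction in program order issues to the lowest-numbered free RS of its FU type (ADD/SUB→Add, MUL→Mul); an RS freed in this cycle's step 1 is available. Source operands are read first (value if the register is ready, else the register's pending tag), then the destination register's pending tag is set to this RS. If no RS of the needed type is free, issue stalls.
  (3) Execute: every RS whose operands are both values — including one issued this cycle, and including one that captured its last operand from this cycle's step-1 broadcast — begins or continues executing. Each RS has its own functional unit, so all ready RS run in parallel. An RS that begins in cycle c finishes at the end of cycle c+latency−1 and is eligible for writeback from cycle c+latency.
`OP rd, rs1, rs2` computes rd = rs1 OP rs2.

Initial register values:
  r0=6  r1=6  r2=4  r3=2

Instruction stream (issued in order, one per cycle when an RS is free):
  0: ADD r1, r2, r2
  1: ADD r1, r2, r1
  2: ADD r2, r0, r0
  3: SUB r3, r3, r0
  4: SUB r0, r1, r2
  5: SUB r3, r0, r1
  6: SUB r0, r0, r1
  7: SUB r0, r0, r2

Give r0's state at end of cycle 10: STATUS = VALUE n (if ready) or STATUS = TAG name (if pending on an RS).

cycle 1: issue ADD r1<-Add1 // r0:6,r1:Add1,r2:4,r3:2
cycle 2: issue ADD r1<-Add2 // r0:6,r1:Add2,r2:4,r3:2
cycle 3: CDB Add1=8; issue ADD r2<-Add1 // r0:6,r1:Add2,r2:Add1,r3:2
cycle 4: stall // r0:6,r1:Add2,r2:Add1,r3:2
cycle 5: CDB Add1=12; issue SUB r3<-Add1 // r0:6,r1:Add2,r2:12,r3:Add1
cycle 6: CDB Add2=12; issue SUB r0<-Add2 // r0:Add2,r1:12,r2:12,r3:Add1
cycle 7: CDB Add1=-4; issue SUB r3<-Add1 // r0:Add2,r1:12,r2:12,r3:Add1
cycle 8: CDB Add2=0; issue SUB r0<-Add2 // r0:Add2,r1:12,r2:12,r3:Add1
cycle 9: stall // r0:Add2,r1:12,r2:12,r3:Add1
cycle 10: CDB Add1=-12; issue SUB r0<-Add1 // r0:Add1,r1:12,r2:12,r3:-12

STATUS = TAG Add1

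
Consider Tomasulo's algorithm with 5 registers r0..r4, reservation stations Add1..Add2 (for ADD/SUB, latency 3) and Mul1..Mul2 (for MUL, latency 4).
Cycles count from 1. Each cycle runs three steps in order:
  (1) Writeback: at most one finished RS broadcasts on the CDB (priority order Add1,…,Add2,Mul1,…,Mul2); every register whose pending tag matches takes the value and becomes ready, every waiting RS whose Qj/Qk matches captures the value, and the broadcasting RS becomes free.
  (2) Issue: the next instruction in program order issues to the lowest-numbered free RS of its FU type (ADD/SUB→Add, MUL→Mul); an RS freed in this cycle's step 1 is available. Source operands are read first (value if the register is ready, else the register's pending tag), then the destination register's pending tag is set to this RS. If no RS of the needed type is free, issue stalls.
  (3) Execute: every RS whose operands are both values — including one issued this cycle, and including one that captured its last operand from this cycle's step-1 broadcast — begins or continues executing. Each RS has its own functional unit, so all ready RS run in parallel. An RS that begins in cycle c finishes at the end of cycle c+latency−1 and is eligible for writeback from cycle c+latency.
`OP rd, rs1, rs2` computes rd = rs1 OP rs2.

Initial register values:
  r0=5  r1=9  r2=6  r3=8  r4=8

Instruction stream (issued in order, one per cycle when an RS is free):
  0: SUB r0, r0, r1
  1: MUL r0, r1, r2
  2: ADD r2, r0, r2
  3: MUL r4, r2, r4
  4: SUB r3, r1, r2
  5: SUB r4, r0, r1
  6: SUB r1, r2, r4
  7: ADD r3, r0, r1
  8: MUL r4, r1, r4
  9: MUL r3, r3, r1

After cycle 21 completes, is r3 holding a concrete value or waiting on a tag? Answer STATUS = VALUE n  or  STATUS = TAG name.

c1: issue SUB r0<-Add1 | r0:Add1,r1:9,r2:6,r3:8,r4:8
c2: issue MUL r0<-Mul1 | r0:Mul1,r1:9,r2:6,r3:8,r4:8
c3: issue ADD r2<-Add2 | r0:Mul1,r1:9,r2:Add2,r3:8,r4:8
c4: CDB Add1=-4; issue MUL r4<-Mul2 | r0:Mul1,r1:9,r2:Add2,r3:8,r4:Mul2
c5: issue SUB r3<-Add1 | r0:Mul1,r1:9,r2:Add2,r3:Add1,r4:Mul2
c6: CDB Mul1=54; stall | r0:54,r1:9,r2:Add2,r3:Add1,r4:Mul2
c7: stall | r0:54,r1:9,r2:Add2,r3:Add1,r4:Mul2
c8: stall | r0:54,r1:9,r2:Add2,r3:Add1,r4:Mul2
c9: CDB Add2=60; issue SUB r4<-Add2 | r0:54,r1:9,r2:60,r3:Add1,r4:Add2
c10: stall | r0:54,r1:9,r2:60,r3:Add1,r4:Add2
c11: stall | r0:54,r1:9,r2:60,r3:Add1,r4:Add2
c12: CDB Add1=-51; issue SUB r1<-Add1 | r0:54,r1:Add1,r2:60,r3:-51,r4:Add2
c13: CDB Add2=45; issue ADD r3<-Add2 | r0:54,r1:Add1,r2:60,r3:Add2,r4:45
c14: CDB Mul2=480; issue MUL r4<-Mul1 | r0:54,r1:Add1,r2:60,r3:Add2,r4:Mul1
c15: issue MUL r3<-Mul2 | r0:54,r1:Add1,r2:60,r3:Mul2,r4:Mul1
c16: CDB Add1=15 | r0:54,r1:15,r2:60,r3:Mul2,r4:Mul1
c17: - | r0:54,r1:15,r2:60,r3:Mul2,r4:Mul1
c18: - | r0:54,r1:15,r2:60,r3:Mul2,r4:Mul1
c19: CDB Add2=69 | r0:54,r1:15,r2:60,r3:Mul2,r4:Mul1
c20: CDB Mul1=675 | r0:54,r1:15,r2:60,r3:Mul2,r4:675
c21: - | r0:54,r1:15,r2:60,r3:Mul2,r4:675

STATUS = TAG Mul2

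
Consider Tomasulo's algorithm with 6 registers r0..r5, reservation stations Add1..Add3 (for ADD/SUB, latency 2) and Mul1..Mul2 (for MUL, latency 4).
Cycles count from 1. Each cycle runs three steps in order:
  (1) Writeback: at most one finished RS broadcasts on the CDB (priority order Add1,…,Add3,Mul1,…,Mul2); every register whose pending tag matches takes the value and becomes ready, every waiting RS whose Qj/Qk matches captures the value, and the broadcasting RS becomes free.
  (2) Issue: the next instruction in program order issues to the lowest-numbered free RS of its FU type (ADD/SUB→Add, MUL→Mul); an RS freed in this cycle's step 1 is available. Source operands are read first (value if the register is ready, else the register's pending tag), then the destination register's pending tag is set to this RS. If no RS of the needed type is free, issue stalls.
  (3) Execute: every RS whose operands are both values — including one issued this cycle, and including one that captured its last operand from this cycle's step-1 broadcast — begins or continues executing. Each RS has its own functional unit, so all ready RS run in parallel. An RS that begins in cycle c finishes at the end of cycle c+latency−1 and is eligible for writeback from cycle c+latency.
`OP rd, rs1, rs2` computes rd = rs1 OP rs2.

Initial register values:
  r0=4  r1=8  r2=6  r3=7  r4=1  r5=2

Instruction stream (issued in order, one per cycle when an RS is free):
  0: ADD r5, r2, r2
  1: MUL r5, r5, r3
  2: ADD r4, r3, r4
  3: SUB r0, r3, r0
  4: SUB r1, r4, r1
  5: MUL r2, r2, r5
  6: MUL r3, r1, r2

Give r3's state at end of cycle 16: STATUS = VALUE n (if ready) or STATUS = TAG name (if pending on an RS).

STATUS = VALUE 0

cycle 1: issue ADD r5<-Add1 // r0:4,r1:8,r2:6,r3:7,r4:1,r5:Add1
cycle 2: issue MUL r5<-Mul1 // r0:4,r1:8,r2:6,r3:7,r4:1,r5:Mul1
cycle 3: CDB Add1=12; issue ADD r4<-Add1 // r0:4,r1:8,r2:6,r3:7,r4:Add1,r5:Mul1
cycle 4: issue SUB r0<-Add2 // r0:Add2,r1:8,r2:6,r3:7,r4:Add1,r5:Mul1
cycle 5: CDB Add1=8; issue SUB r1<-Add1 // r0:Add2,r1:Add1,r2:6,r3:7,r4:8,r5:Mul1
cycle 6: CDB Add2=3; issue MUL r2<-Mul2 // r0:3,r1:Add1,r2:Mul2,r3:7,r4:8,r5:Mul1
cycle 7: CDB Add1=0; stall // r0:3,r1:0,r2:Mul2,r3:7,r4:8,r5:Mul1
cycle 8: CDB Mul1=84; issue MUL r3<-Mul1 // r0:3,r1:0,r2:Mul2,r3:Mul1,r4:8,r5:84
cycle 9: - // r0:3,r1:0,r2:Mul2,r3:Mul1,r4:8,r5:84
cycle 10: - // r0:3,r1:0,r2:Mul2,r3:Mul1,r4:8,r5:84
cycle 11: - // r0:3,r1:0,r2:Mul2,r3:Mul1,r4:8,r5:84
cycle 12: CDB Mul2=504 // r0:3,r1:0,r2:504,r3:Mul1,r4:8,r5:84
cycle 13: - // r0:3,r1:0,r2:504,r3:Mul1,r4:8,r5:84
cycle 14: - // r0:3,r1:0,r2:504,r3:Mul1,r4:8,r5:84
cycle 15: - // r0:3,r1:0,r2:504,r3:Mul1,r4:8,r5:84
cycle 16: CDB Mul1=0 // r0:3,r1:0,r2:504,r3:0,r4:8,r5:84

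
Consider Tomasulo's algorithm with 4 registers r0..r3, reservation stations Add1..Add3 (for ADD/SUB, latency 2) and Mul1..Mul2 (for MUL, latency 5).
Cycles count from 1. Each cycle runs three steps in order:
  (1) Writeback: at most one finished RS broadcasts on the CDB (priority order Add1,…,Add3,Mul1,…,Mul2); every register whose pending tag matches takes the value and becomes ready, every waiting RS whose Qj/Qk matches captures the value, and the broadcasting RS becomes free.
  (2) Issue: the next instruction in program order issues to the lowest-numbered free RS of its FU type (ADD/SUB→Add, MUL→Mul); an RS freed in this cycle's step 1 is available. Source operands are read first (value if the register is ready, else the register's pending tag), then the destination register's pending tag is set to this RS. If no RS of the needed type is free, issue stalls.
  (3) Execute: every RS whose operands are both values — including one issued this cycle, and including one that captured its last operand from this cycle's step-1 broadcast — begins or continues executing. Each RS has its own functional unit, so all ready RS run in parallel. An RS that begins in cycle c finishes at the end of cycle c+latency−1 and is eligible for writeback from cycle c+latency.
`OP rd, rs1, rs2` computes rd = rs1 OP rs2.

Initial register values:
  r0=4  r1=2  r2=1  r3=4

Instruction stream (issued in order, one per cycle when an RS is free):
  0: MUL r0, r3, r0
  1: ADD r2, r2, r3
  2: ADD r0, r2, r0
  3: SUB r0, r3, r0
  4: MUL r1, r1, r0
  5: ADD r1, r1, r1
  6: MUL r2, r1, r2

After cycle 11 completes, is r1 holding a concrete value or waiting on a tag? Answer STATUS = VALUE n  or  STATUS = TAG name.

c1: issue MUL r0<-Mul1 | r0:Mul1,r1:2,r2:1,r3:4
c2: issue ADD r2<-Add1 | r0:Mul1,r1:2,r2:Add1,r3:4
c3: issue ADD r0<-Add2 | r0:Add2,r1:2,r2:Add1,r3:4
c4: CDB Add1=5; issue SUB r0<-Add1 | r0:Add1,r1:2,r2:5,r3:4
c5: issue MUL r1<-Mul2 | r0:Add1,r1:Mul2,r2:5,r3:4
c6: CDB Mul1=16; issue ADD r1<-Add3 | r0:Add1,r1:Add3,r2:5,r3:4
c7: issue MUL r2<-Mul1 | r0:Add1,r1:Add3,r2:Mul1,r3:4
c8: CDB Add2=21 | r0:Add1,r1:Add3,r2:Mul1,r3:4
c9: - | r0:Add1,r1:Add3,r2:Mul1,r3:4
c10: CDB Add1=-17 | r0:-17,r1:Add3,r2:Mul1,r3:4
c11: - | r0:-17,r1:Add3,r2:Mul1,r3:4

STATUS = TAG Add3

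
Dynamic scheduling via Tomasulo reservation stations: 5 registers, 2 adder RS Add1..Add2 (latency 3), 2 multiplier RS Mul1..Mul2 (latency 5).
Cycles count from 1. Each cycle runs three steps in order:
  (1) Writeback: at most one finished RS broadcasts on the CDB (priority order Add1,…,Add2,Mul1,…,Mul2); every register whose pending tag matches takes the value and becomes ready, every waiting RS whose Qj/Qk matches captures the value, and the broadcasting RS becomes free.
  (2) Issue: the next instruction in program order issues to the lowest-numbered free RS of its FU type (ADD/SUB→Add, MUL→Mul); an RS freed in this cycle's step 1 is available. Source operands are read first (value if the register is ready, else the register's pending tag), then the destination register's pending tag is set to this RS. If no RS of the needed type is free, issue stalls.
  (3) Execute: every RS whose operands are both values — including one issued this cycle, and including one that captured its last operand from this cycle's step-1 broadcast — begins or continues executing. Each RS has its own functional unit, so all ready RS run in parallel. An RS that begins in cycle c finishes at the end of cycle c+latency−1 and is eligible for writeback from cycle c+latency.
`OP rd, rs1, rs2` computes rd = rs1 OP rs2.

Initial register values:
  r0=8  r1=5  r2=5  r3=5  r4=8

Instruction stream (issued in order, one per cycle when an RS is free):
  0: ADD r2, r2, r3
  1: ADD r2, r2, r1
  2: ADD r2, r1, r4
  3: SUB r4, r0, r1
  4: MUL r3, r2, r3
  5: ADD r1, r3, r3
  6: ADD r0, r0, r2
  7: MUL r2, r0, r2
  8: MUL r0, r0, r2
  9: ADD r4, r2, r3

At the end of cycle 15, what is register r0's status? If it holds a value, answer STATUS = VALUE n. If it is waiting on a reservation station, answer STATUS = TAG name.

cycle 1: issue ADD r2<-Add1 // r0:8,r1:5,r2:Add1,r3:5,r4:8
cycle 2: issue ADD r2<-Add2 // r0:8,r1:5,r2:Add2,r3:5,r4:8
cycle 3: stall // r0:8,r1:5,r2:Add2,r3:5,r4:8
cycle 4: CDB Add1=10; issue ADD r2<-Add1 // r0:8,r1:5,r2:Add1,r3:5,r4:8
cycle 5: stall // r0:8,r1:5,r2:Add1,r3:5,r4:8
cycle 6: stall // r0:8,r1:5,r2:Add1,r3:5,r4:8
cycle 7: CDB Add1=13; issue SUB r4<-Add1 // r0:8,r1:5,r2:13,r3:5,r4:Add1
cycle 8: CDB Add2=15; issue MUL r3<-Mul1 // r0:8,r1:5,r2:13,r3:Mul1,r4:Add1
cycle 9: issue ADD r1<-Add2 // r0:8,r1:Add2,r2:13,r3:Mul1,r4:Add1
cycle 10: CDB Add1=3; issue ADD r0<-Add1 // r0:Add1,r1:Add2,r2:13,r3:Mul1,r4:3
cycle 11: issue MUL r2<-Mul2 // r0:Add1,r1:Add2,r2:Mul2,r3:Mul1,r4:3
cycle 12: stall // r0:Add1,r1:Add2,r2:Mul2,r3:Mul1,r4:3
cycle 13: CDB Add1=21; stall // r0:21,r1:Add2,r2:Mul2,r3:Mul1,r4:3
cycle 14: CDB Mul1=65; issue MUL r0<-Mul1 // r0:Mul1,r1:Add2,r2:Mul2,r3:65,r4:3
cycle 15: issue ADD r4<-Add1 // r0:Mul1,r1:Add2,r2:Mul2,r3:65,r4:Add1

STATUS = TAG Mul1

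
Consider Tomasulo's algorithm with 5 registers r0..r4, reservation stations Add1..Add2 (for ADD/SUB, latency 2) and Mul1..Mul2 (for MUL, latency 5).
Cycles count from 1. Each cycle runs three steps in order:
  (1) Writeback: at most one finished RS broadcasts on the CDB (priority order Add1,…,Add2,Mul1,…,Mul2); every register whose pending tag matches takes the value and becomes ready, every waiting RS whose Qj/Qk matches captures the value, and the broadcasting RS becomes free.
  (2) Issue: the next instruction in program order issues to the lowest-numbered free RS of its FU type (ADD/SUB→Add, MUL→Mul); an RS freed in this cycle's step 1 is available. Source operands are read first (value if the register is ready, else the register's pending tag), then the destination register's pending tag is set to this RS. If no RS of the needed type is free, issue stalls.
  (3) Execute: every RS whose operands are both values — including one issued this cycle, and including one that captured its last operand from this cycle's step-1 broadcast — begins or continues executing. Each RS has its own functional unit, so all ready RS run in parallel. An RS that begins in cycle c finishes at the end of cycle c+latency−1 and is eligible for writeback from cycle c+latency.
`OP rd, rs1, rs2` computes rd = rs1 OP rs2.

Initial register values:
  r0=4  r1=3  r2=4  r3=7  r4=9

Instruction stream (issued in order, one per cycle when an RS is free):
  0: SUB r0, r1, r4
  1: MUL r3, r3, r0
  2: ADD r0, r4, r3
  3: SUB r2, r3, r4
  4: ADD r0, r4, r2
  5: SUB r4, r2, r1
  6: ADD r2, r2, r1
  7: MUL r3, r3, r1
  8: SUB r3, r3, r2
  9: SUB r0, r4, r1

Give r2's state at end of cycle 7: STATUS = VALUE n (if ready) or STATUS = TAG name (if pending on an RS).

  c1: issue SUB r0<-Add1  regs: r0:Add1,r1:3,r2:4,r3:7,r4:9
  c2: issue MUL r3<-Mul1  regs: r0:Add1,r1:3,r2:4,r3:Mul1,r4:9
  c3: CDB Add1=-6; issue ADD r0<-Add1  regs: r0:Add1,r1:3,r2:4,r3:Mul1,r4:9
  c4: issue SUB r2<-Add2  regs: r0:Add1,r1:3,r2:Add2,r3:Mul1,r4:9
  c5: stall  regs: r0:Add1,r1:3,r2:Add2,r3:Mul1,r4:9
  c6: stall  regs: r0:Add1,r1:3,r2:Add2,r3:Mul1,r4:9
  c7: stall  regs: r0:Add1,r1:3,r2:Add2,r3:Mul1,r4:9

STATUS = TAG Add2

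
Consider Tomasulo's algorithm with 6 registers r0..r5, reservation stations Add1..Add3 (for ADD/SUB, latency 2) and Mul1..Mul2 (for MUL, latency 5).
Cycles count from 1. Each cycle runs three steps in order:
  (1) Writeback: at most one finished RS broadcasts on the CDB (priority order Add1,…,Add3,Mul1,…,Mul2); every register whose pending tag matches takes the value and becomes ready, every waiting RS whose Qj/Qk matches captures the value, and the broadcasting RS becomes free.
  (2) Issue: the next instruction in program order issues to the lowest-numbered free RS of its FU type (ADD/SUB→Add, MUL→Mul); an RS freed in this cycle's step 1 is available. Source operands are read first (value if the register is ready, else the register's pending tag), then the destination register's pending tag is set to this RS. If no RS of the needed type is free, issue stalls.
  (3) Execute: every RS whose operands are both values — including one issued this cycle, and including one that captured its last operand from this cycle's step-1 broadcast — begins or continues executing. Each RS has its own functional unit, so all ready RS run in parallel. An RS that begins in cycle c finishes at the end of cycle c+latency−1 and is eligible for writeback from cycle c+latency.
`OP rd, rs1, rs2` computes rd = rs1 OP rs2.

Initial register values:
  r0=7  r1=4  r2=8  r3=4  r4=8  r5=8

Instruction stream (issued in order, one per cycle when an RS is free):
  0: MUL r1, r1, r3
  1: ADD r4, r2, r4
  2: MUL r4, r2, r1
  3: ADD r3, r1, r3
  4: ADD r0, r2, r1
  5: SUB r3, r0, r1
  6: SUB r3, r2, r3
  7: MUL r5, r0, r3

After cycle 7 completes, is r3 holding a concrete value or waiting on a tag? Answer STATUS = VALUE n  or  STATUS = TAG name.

STATUS = TAG Add3

cycle 1: issue MUL r1<-Mul1 // r0:7,r1:Mul1,r2:8,r3:4,r4:8,r5:8
cycle 2: issue ADD r4<-Add1 // r0:7,r1:Mul1,r2:8,r3:4,r4:Add1,r5:8
cycle 3: issue MUL r4<-Mul2 // r0:7,r1:Mul1,r2:8,r3:4,r4:Mul2,r5:8
cycle 4: CDB Add1=16; issue ADD r3<-Add1 // r0:7,r1:Mul1,r2:8,r3:Add1,r4:Mul2,r5:8
cycle 5: issue ADD r0<-Add2 // r0:Add2,r1:Mul1,r2:8,r3:Add1,r4:Mul2,r5:8
cycle 6: CDB Mul1=16; issue SUB r3<-Add3 // r0:Add2,r1:16,r2:8,r3:Add3,r4:Mul2,r5:8
cycle 7: stall // r0:Add2,r1:16,r2:8,r3:Add3,r4:Mul2,r5:8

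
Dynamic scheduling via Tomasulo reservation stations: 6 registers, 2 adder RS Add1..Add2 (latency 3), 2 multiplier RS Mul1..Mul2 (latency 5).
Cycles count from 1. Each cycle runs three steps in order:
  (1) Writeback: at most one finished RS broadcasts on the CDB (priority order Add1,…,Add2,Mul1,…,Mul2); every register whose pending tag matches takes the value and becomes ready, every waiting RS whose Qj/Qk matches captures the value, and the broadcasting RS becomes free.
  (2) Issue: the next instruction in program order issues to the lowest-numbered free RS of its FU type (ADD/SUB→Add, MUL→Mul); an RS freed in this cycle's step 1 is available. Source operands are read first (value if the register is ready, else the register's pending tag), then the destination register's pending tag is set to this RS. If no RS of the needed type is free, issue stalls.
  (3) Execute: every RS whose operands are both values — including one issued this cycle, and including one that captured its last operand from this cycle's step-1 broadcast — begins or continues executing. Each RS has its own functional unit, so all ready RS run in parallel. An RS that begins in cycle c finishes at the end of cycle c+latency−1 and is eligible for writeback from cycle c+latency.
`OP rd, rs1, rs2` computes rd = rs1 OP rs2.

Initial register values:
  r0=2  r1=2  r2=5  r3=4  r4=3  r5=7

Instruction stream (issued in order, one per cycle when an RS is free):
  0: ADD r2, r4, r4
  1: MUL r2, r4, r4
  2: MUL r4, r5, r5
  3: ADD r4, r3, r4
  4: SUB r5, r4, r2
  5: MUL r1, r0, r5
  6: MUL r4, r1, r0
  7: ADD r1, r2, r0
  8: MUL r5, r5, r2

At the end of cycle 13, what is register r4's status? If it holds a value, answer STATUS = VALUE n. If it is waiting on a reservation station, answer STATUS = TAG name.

c1: issue ADD r2<-Add1 | r0:2,r1:2,r2:Add1,r3:4,r4:3,r5:7
c2: issue MUL r2<-Mul1 | r0:2,r1:2,r2:Mul1,r3:4,r4:3,r5:7
c3: issue MUL r4<-Mul2 | r0:2,r1:2,r2:Mul1,r3:4,r4:Mul2,r5:7
c4: CDB Add1=6; issue ADD r4<-Add1 | r0:2,r1:2,r2:Mul1,r3:4,r4:Add1,r5:7
c5: issue SUB r5<-Add2 | r0:2,r1:2,r2:Mul1,r3:4,r4:Add1,r5:Add2
c6: stall | r0:2,r1:2,r2:Mul1,r3:4,r4:Add1,r5:Add2
c7: CDB Mul1=9; issue MUL r1<-Mul1 | r0:2,r1:Mul1,r2:9,r3:4,r4:Add1,r5:Add2
c8: CDB Mul2=49; issue MUL r4<-Mul2 | r0:2,r1:Mul1,r2:9,r3:4,r4:Mul2,r5:Add2
c9: stall | r0:2,r1:Mul1,r2:9,r3:4,r4:Mul2,r5:Add2
c10: stall | r0:2,r1:Mul1,r2:9,r3:4,r4:Mul2,r5:Add2
c11: CDB Add1=53; issue ADD r1<-Add1 | r0:2,r1:Add1,r2:9,r3:4,r4:Mul2,r5:Add2
c12: stall | r0:2,r1:Add1,r2:9,r3:4,r4:Mul2,r5:Add2
c13: stall | r0:2,r1:Add1,r2:9,r3:4,r4:Mul2,r5:Add2

STATUS = TAG Mul2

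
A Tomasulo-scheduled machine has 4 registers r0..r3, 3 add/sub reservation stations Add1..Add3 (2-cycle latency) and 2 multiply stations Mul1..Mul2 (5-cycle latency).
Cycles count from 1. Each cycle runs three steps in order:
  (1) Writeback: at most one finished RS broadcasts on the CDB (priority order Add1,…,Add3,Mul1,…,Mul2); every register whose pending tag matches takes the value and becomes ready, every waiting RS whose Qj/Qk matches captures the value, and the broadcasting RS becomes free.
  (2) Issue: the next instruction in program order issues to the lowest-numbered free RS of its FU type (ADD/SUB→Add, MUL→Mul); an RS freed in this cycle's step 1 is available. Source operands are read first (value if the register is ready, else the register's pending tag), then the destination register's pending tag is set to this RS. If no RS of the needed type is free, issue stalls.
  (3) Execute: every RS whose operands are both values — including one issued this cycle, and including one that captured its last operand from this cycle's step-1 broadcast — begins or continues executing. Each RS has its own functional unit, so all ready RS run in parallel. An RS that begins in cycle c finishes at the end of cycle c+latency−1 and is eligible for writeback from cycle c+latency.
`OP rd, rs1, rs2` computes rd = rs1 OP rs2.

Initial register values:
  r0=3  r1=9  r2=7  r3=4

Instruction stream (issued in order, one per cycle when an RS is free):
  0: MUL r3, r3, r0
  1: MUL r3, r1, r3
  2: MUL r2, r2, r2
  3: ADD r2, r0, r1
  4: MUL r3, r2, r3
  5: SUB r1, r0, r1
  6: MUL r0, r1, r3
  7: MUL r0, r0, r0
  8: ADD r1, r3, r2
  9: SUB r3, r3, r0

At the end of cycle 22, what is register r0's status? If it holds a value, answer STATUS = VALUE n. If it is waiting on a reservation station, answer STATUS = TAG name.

  c1: issue MUL r3<-Mul1  regs: r0:3,r1:9,r2:7,r3:Mul1
  c2: issue MUL r3<-Mul2  regs: r0:3,r1:9,r2:7,r3:Mul2
  c3: stall  regs: r0:3,r1:9,r2:7,r3:Mul2
  c4: stall  regs: r0:3,r1:9,r2:7,r3:Mul2
  c5: stall  regs: r0:3,r1:9,r2:7,r3:Mul2
  c6: CDB Mul1=12; issue MUL r2<-Mul1  regs: r0:3,r1:9,r2:Mul1,r3:Mul2
  c7: issue ADD r2<-Add1  regs: r0:3,r1:9,r2:Add1,r3:Mul2
  c8: stall  regs: r0:3,r1:9,r2:Add1,r3:Mul2
  c9: CDB Add1=12; stall  regs: r0:3,r1:9,r2:12,r3:Mul2
  c10: stall  regs: r0:3,r1:9,r2:12,r3:Mul2
  c11: CDB Mul1=49; issue MUL r3<-Mul1  regs: r0:3,r1:9,r2:12,r3:Mul1
  c12: CDB Mul2=108; issue SUB r1<-Add1  regs: r0:3,r1:Add1,r2:12,r3:Mul1
  c13: issue MUL r0<-Mul2  regs: r0:Mul2,r1:Add1,r2:12,r3:Mul1
  c14: CDB Add1=-6; stall  regs: r0:Mul2,r1:-6,r2:12,r3:Mul1
  c15: stall  regs: r0:Mul2,r1:-6,r2:12,r3:Mul1
  c16: stall  regs: r0:Mul2,r1:-6,r2:12,r3:Mul1
  c17: CDB Mul1=1296; issue MUL r0<-Mul1  regs: r0:Mul1,r1:-6,r2:12,r3:1296
  c18: issue ADD r1<-Add1  regs: r0:Mul1,r1:Add1,r2:12,r3:1296
  c19: issue SUB r3<-Add2  regs: r0:Mul1,r1:Add1,r2:12,r3:Add2
  c20: CDB Add1=1308  regs: r0:Mul1,r1:1308,r2:12,r3:Add2
  c21: -  regs: r0:Mul1,r1:1308,r2:12,r3:Add2
  c22: CDB Mul2=-7776  regs: r0:Mul1,r1:1308,r2:12,r3:Add2

STATUS = TAG Mul1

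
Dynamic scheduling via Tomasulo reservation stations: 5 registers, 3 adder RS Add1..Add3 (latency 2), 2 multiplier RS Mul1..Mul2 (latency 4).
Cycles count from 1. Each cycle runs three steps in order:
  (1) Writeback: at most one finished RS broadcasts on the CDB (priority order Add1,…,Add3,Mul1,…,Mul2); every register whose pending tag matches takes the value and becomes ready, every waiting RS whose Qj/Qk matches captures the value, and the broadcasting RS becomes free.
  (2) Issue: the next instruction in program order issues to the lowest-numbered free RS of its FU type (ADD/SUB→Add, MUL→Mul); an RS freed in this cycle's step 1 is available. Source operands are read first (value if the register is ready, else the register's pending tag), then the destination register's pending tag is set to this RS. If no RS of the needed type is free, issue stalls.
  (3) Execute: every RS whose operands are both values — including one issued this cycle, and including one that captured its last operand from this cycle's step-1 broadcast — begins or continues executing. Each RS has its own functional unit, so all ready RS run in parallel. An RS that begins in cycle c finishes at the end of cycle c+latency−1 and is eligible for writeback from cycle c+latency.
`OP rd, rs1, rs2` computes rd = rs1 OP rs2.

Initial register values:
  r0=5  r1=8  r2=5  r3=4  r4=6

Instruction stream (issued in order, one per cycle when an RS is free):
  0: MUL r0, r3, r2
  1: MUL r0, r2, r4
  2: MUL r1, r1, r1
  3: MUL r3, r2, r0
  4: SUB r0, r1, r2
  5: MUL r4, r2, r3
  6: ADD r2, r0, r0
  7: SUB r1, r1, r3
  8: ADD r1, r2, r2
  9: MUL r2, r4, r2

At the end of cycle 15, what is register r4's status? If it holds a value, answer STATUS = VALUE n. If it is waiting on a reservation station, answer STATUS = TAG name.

  c1: issue MUL r0<-Mul1  regs: r0:Mul1,r1:8,r2:5,r3:4,r4:6
  c2: issue MUL r0<-Mul2  regs: r0:Mul2,r1:8,r2:5,r3:4,r4:6
  c3: stall  regs: r0:Mul2,r1:8,r2:5,r3:4,r4:6
  c4: stall  regs: r0:Mul2,r1:8,r2:5,r3:4,r4:6
  c5: CDB Mul1=20; issue MUL r1<-Mul1  regs: r0:Mul2,r1:Mul1,r2:5,r3:4,r4:6
  c6: CDB Mul2=30; issue MUL r3<-Mul2  regs: r0:30,r1:Mul1,r2:5,r3:Mul2,r4:6
  c7: issue SUB r0<-Add1  regs: r0:Add1,r1:Mul1,r2:5,r3:Mul2,r4:6
  c8: stall  regs: r0:Add1,r1:Mul1,r2:5,r3:Mul2,r4:6
  c9: CDB Mul1=64; issue MUL r4<-Mul1  regs: r0:Add1,r1:64,r2:5,r3:Mul2,r4:Mul1
  c10: CDB Mul2=150; issue ADD r2<-Add2  regs: r0:Add1,r1:64,r2:Add2,r3:150,r4:Mul1
  c11: CDB Add1=59; issue SUB r1<-Add1  regs: r0:59,r1:Add1,r2:Add2,r3:150,r4:Mul1
  c12: issue ADD r1<-Add3  regs: r0:59,r1:Add3,r2:Add2,r3:150,r4:Mul1
  c13: CDB Add1=-86; issue MUL r2<-Mul2  regs: r0:59,r1:Add3,r2:Mul2,r3:150,r4:Mul1
  c14: CDB Add2=118  regs: r0:59,r1:Add3,r2:Mul2,r3:150,r4:Mul1
  c15: CDB Mul1=750  regs: r0:59,r1:Add3,r2:Mul2,r3:150,r4:750

STATUS = VALUE 750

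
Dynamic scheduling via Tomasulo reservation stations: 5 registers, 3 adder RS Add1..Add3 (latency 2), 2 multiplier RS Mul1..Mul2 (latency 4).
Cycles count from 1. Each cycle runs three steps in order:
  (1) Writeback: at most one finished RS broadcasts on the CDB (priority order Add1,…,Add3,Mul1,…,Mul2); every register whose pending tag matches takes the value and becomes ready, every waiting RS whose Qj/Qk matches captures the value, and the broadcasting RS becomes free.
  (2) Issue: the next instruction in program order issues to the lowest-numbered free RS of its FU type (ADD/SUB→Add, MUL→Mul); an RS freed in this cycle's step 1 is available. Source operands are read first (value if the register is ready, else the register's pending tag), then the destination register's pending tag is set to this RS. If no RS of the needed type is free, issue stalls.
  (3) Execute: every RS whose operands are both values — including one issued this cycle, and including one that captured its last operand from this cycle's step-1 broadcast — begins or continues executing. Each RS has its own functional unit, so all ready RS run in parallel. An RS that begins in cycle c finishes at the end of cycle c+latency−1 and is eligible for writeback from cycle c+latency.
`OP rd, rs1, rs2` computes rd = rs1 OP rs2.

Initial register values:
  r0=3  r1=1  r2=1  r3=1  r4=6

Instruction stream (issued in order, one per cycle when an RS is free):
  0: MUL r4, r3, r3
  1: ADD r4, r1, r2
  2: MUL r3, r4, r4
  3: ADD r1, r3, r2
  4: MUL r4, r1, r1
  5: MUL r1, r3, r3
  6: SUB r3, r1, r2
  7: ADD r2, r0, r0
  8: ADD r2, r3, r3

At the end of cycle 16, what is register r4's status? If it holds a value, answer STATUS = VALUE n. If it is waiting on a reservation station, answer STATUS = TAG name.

STATUS = VALUE 25

c1: issue MUL r4<-Mul1 | r0:3,r1:1,r2:1,r3:1,r4:Mul1
c2: issue ADD r4<-Add1 | r0:3,r1:1,r2:1,r3:1,r4:Add1
c3: issue MUL r3<-Mul2 | r0:3,r1:1,r2:1,r3:Mul2,r4:Add1
c4: CDB Add1=2; issue ADD r1<-Add1 | r0:3,r1:Add1,r2:1,r3:Mul2,r4:2
c5: CDB Mul1=1; issue MUL r4<-Mul1 | r0:3,r1:Add1,r2:1,r3:Mul2,r4:Mul1
c6: stall | r0:3,r1:Add1,r2:1,r3:Mul2,r4:Mul1
c7: stall | r0:3,r1:Add1,r2:1,r3:Mul2,r4:Mul1
c8: CDB Mul2=4; issue MUL r1<-Mul2 | r0:3,r1:Mul2,r2:1,r3:4,r4:Mul1
c9: issue SUB r3<-Add2 | r0:3,r1:Mul2,r2:1,r3:Add2,r4:Mul1
c10: CDB Add1=5; issue ADD r2<-Add1 | r0:3,r1:Mul2,r2:Add1,r3:Add2,r4:Mul1
c11: issue ADD r2<-Add3 | r0:3,r1:Mul2,r2:Add3,r3:Add2,r4:Mul1
c12: CDB Add1=6 | r0:3,r1:Mul2,r2:Add3,r3:Add2,r4:Mul1
c13: CDB Mul2=16 | r0:3,r1:16,r2:Add3,r3:Add2,r4:Mul1
c14: CDB Mul1=25 | r0:3,r1:16,r2:Add3,r3:Add2,r4:25
c15: CDB Add2=15 | r0:3,r1:16,r2:Add3,r3:15,r4:25
c16: - | r0:3,r1:16,r2:Add3,r3:15,r4:25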